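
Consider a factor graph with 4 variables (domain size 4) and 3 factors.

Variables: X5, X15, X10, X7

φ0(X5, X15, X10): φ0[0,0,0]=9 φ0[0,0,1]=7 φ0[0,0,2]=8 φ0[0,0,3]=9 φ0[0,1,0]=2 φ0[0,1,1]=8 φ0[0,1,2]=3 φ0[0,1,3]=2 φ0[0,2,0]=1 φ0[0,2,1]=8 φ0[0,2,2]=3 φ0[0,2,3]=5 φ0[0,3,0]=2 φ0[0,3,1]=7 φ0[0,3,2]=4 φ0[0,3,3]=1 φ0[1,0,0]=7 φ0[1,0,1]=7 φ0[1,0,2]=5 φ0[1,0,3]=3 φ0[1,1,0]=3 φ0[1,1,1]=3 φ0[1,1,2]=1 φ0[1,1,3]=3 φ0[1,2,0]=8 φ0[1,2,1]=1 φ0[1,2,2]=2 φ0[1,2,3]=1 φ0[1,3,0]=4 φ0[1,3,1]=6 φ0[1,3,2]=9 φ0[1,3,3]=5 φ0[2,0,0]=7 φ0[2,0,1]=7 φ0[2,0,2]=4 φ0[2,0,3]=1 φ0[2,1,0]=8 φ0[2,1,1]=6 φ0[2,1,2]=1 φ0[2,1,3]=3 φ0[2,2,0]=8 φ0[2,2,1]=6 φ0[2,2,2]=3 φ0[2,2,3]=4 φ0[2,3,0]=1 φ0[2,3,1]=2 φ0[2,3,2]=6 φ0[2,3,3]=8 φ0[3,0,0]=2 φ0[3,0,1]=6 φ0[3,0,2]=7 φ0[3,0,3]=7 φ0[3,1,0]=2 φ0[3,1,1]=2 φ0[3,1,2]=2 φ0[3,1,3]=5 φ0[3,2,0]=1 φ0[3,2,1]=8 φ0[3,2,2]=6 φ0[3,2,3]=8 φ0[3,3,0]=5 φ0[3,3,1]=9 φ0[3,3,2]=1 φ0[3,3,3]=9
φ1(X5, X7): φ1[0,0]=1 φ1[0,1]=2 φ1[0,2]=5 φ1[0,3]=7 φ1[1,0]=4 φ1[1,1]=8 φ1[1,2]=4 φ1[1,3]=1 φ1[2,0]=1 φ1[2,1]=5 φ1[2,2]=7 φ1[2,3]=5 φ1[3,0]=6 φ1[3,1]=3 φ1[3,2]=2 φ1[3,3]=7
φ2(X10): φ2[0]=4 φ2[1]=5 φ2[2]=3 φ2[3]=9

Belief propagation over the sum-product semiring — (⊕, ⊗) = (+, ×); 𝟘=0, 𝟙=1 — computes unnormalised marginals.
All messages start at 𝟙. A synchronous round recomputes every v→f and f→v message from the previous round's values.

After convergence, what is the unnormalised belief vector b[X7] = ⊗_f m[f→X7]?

init: all messages = 𝟙 over 4 values
r1 m[φ0→X5] = [79, 68, 75, 80]
r1 m[φ0→X15] = [96, 54, 73, 79]
r1 m[φ0→X10] = [70, 93, 65, 74]
r1 m[φ1→X5] = [15, 17, 18, 18]
r1 m[φ1→X7] = [12, 18, 18, 20]
r1 m[φ2→X10] = [4, 5, 3, 9]
r1 m[X5→φ0] = [1, 1, 1, 1]
r1 m[X5→φ1] = [1, 1, 1, 1]
r1 m[X15→φ0] = [1, 1, 1, 1]
r1 m[X10→φ0] = [1, 1, 1, 1]
r1 m[X10→φ2] = [1, 1, 1, 1]
r1 m[X7→φ1] = [1, 1, 1, 1]
r2 m[φ0→X5] = [79, 68, 75, 80]
r2 m[φ0→X15] = [96, 54, 73, 79]
r2 m[φ0→X10] = [70, 93, 65, 74]
r2 m[φ1→X5] = [15, 17, 18, 18]
r2 m[φ1→X7] = [12, 18, 18, 20]
r2 m[φ2→X10] = [4, 5, 3, 9]
r2 m[X5→φ0] = [15, 17, 18, 18]
r2 m[X5→φ1] = [79, 68, 75, 80]
r2 m[X15→φ0] = [1, 1, 1, 1]
r2 m[X10→φ0] = [4, 5, 3, 9]
r2 m[X10→φ2] = [70, 93, 65, 74]
r2 m[X7→φ1] = [1, 1, 1, 1]
r3 m[φ0→X5] = [413, 332, 387, 474]
r3 m[φ0→X15] = [8133, 4992, 6692, 7520]
r3 m[φ0→X10] = [1196, 1567, 1099, 1269]
r3 m[φ1→X5] = [15, 17, 18, 18]
r3 m[φ1→X7] = [906, 1317, 1352, 1556]
r3 m[φ2→X10] = [4, 5, 3, 9]
r3 m[X5→φ0] = [15, 17, 18, 18]
r3 m[X5→φ1] = [79, 68, 75, 80]
r3 m[X15→φ0] = [1, 1, 1, 1]
r3 m[X10→φ0] = [4, 5, 3, 9]
r3 m[X10→φ2] = [70, 93, 65, 74]
r3 m[X7→φ1] = [1, 1, 1, 1]
r4 m[φ0→X5] = [413, 332, 387, 474]
r4 m[φ0→X15] = [8133, 4992, 6692, 7520]
r4 m[φ0→X10] = [1196, 1567, 1099, 1269]
r4 m[φ1→X5] = [15, 17, 18, 18]
r4 m[φ1→X7] = [906, 1317, 1352, 1556]
r4 m[φ2→X10] = [4, 5, 3, 9]
r4 m[X5→φ0] = [15, 17, 18, 18]
r4 m[X5→φ1] = [413, 332, 387, 474]
r4 m[X15→φ0] = [1, 1, 1, 1]
r4 m[X10→φ0] = [4, 5, 3, 9]
r4 m[X10→φ2] = [1196, 1567, 1099, 1269]
r4 m[X7→φ1] = [1, 1, 1, 1]
r5 m[φ0→X5] = [413, 332, 387, 474]
r5 m[φ0→X15] = [8133, 4992, 6692, 7520]
r5 m[φ0→X10] = [1196, 1567, 1099, 1269]
r5 m[φ1→X5] = [15, 17, 18, 18]
r5 m[φ1→X7] = [4972, 6839, 7050, 8476]
r5 m[φ2→X10] = [4, 5, 3, 9]
r5 m[X5→φ0] = [15, 17, 18, 18]
r5 m[X5→φ1] = [413, 332, 387, 474]
r5 m[X15→φ0] = [1, 1, 1, 1]
r5 m[X10→φ0] = [4, 5, 3, 9]
r5 m[X10→φ2] = [1196, 1567, 1099, 1269]
r5 m[X7→φ1] = [1, 1, 1, 1]
r6 m[φ0→X5] = [413, 332, 387, 474]
r6 m[φ0→X15] = [8133, 4992, 6692, 7520]
r6 m[φ0→X10] = [1196, 1567, 1099, 1269]
r6 m[φ1→X5] = [15, 17, 18, 18]
r6 m[φ1→X7] = [4972, 6839, 7050, 8476]
r6 m[φ2→X10] = [4, 5, 3, 9]
r6 m[X5→φ0] = [15, 17, 18, 18]
r6 m[X5→φ1] = [413, 332, 387, 474]
r6 m[X15→φ0] = [1, 1, 1, 1]
r6 m[X10→φ0] = [4, 5, 3, 9]
r6 m[X10→φ2] = [1196, 1567, 1099, 1269]
r6 m[X7→φ1] = [1, 1, 1, 1]
fixed point reached at round 6
b[X7] = ⊗ incoming = [4972, 6839, 7050, 8476]

b[X7] = [4972, 6839, 7050, 8476]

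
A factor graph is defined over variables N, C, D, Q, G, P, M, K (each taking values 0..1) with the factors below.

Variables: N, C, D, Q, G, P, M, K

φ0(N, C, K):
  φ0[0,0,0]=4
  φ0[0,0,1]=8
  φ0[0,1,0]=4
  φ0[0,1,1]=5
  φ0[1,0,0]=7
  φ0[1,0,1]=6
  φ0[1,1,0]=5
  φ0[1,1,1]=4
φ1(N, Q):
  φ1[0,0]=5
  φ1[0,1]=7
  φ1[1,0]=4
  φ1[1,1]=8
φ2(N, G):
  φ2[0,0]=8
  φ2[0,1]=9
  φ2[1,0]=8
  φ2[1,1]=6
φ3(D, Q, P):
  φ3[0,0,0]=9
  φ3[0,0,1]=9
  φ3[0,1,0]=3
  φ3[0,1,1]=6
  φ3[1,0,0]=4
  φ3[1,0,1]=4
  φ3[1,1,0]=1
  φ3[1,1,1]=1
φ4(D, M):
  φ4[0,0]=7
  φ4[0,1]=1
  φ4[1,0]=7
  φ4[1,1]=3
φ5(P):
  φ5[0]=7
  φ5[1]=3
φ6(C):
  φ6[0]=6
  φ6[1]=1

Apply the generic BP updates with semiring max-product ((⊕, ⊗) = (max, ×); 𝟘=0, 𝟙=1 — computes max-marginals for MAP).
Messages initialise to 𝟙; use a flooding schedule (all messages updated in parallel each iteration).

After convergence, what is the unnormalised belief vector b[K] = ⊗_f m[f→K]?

init: all messages = 𝟙 over 2 values
r1 m[φ0→N] = [8, 7]
r1 m[φ0→C] = [8, 5]
r1 m[φ0→K] = [7, 8]
r1 m[φ1→N] = [7, 8]
r1 m[φ1→Q] = [5, 8]
r1 m[φ2→N] = [9, 8]
r1 m[φ2→G] = [8, 9]
r1 m[φ3→D] = [9, 4]
r1 m[φ3→Q] = [9, 6]
r1 m[φ3→P] = [9, 9]
r1 m[φ4→D] = [7, 7]
r1 m[φ4→M] = [7, 3]
r1 m[φ5→P] = [7, 3]
r1 m[φ6→C] = [6, 1]
r1 m[N→φ0] = [1, 1]
r1 m[N→φ1] = [1, 1]
r1 m[N→φ2] = [1, 1]
r1 m[C→φ0] = [1, 1]
r1 m[C→φ6] = [1, 1]
r1 m[D→φ3] = [1, 1]
r1 m[D→φ4] = [1, 1]
r1 m[Q→φ1] = [1, 1]
r1 m[Q→φ3] = [1, 1]
r1 m[G→φ2] = [1, 1]
r1 m[P→φ3] = [1, 1]
r1 m[P→φ5] = [1, 1]
r1 m[M→φ4] = [1, 1]
r1 m[K→φ0] = [1, 1]
r2 m[φ0→N] = [8, 7]
r2 m[φ0→C] = [8, 5]
r2 m[φ0→K] = [7, 8]
r2 m[φ1→N] = [7, 8]
r2 m[φ1→Q] = [5, 8]
r2 m[φ2→N] = [9, 8]
r2 m[φ2→G] = [8, 9]
r2 m[φ3→D] = [9, 4]
r2 m[φ3→Q] = [9, 6]
r2 m[φ3→P] = [9, 9]
r2 m[φ4→D] = [7, 7]
r2 m[φ4→M] = [7, 3]
r2 m[φ5→P] = [7, 3]
r2 m[φ6→C] = [6, 1]
r2 m[N→φ0] = [63, 64]
r2 m[N→φ1] = [72, 56]
r2 m[N→φ2] = [56, 56]
r2 m[C→φ0] = [6, 1]
r2 m[C→φ6] = [8, 5]
r2 m[D→φ3] = [7, 7]
r2 m[D→φ4] = [9, 4]
r2 m[Q→φ1] = [9, 6]
r2 m[Q→φ3] = [5, 8]
r2 m[G→φ2] = [1, 1]
r2 m[P→φ3] = [7, 3]
r2 m[P→φ5] = [9, 9]
r2 m[M→φ4] = [1, 1]
r2 m[K→φ0] = [1, 1]
r3 m[φ0→N] = [48, 42]
r3 m[φ0→C] = [504, 320]
r3 m[φ0→K] = [2688, 3024]
r3 m[φ1→N] = [45, 48]
r3 m[φ1→Q] = [360, 504]
r3 m[φ2→N] = [9, 8]
r3 m[φ2→G] = [448, 504]
r3 m[φ3→D] = [315, 140]
r3 m[φ3→Q] = [441, 147]
r3 m[φ3→P] = [315, 336]
r3 m[φ4→D] = [7, 7]
r3 m[φ4→M] = [63, 12]
r3 m[φ5→P] = [7, 3]
r3 m[φ6→C] = [6, 1]
r3 m[N→φ0] = [63, 64]
r3 m[N→φ1] = [72, 56]
r3 m[N→φ2] = [56, 56]
r3 m[C→φ0] = [6, 1]
r3 m[C→φ6] = [8, 5]
r3 m[D→φ3] = [7, 7]
r3 m[D→φ4] = [9, 4]
r3 m[Q→φ1] = [9, 6]
r3 m[Q→φ3] = [5, 8]
r3 m[G→φ2] = [1, 1]
r3 m[P→φ3] = [7, 3]
r3 m[P→φ5] = [9, 9]
r3 m[M→φ4] = [1, 1]
r3 m[K→φ0] = [1, 1]
r4 m[φ0→N] = [48, 42]
r4 m[φ0→C] = [504, 320]
r4 m[φ0→K] = [2688, 3024]
r4 m[φ1→N] = [45, 48]
r4 m[φ1→Q] = [360, 504]
r4 m[φ2→N] = [9, 8]
r4 m[φ2→G] = [448, 504]
r4 m[φ3→D] = [315, 140]
r4 m[φ3→Q] = [441, 147]
r4 m[φ3→P] = [315, 336]
r4 m[φ4→D] = [7, 7]
r4 m[φ4→M] = [63, 12]
r4 m[φ5→P] = [7, 3]
r4 m[φ6→C] = [6, 1]
r4 m[N→φ0] = [405, 384]
r4 m[N→φ1] = [432, 336]
r4 m[N→φ2] = [2160, 2016]
r4 m[C→φ0] = [6, 1]
r4 m[C→φ6] = [504, 320]
r4 m[D→φ3] = [7, 7]
r4 m[D→φ4] = [315, 140]
r4 m[Q→φ1] = [441, 147]
r4 m[Q→φ3] = [360, 504]
r4 m[G→φ2] = [1, 1]
r4 m[P→φ3] = [7, 3]
r4 m[P→φ5] = [315, 336]
r4 m[M→φ4] = [1, 1]
r4 m[K→φ0] = [1, 1]
r5 m[φ0→N] = [48, 42]
r5 m[φ0→C] = [3240, 2025]
r5 m[φ0→K] = [16128, 19440]
r5 m[φ1→N] = [2205, 1764]
r5 m[φ1→Q] = [2160, 3024]
r5 m[φ2→N] = [9, 8]
r5 m[φ2→G] = [17280, 19440]
r5 m[φ3→D] = [22680, 10080]
r5 m[φ3→Q] = [441, 147]
r5 m[φ3→P] = [22680, 22680]
r5 m[φ4→D] = [7, 7]
r5 m[φ4→M] = [2205, 420]
r5 m[φ5→P] = [7, 3]
r5 m[φ6→C] = [6, 1]
r5 m[N→φ0] = [405, 384]
r5 m[N→φ1] = [432, 336]
r5 m[N→φ2] = [2160, 2016]
r5 m[C→φ0] = [6, 1]
r5 m[C→φ6] = [504, 320]
r5 m[D→φ3] = [7, 7]
r5 m[D→φ4] = [315, 140]
r5 m[Q→φ1] = [441, 147]
r5 m[Q→φ3] = [360, 504]
r5 m[G→φ2] = [1, 1]
r5 m[P→φ3] = [7, 3]
r5 m[P→φ5] = [315, 336]
r5 m[M→φ4] = [1, 1]
r5 m[K→φ0] = [1, 1]
r6 m[φ0→N] = [48, 42]
r6 m[φ0→C] = [3240, 2025]
r6 m[φ0→K] = [16128, 19440]
r6 m[φ1→N] = [2205, 1764]
r6 m[φ1→Q] = [2160, 3024]
r6 m[φ2→N] = [9, 8]
r6 m[φ2→G] = [17280, 19440]
r6 m[φ3→D] = [22680, 10080]
r6 m[φ3→Q] = [441, 147]
r6 m[φ3→P] = [22680, 22680]
r6 m[φ4→D] = [7, 7]
r6 m[φ4→M] = [2205, 420]
r6 m[φ5→P] = [7, 3]
r6 m[φ6→C] = [6, 1]
r6 m[N→φ0] = [19845, 14112]
r6 m[N→φ1] = [432, 336]
r6 m[N→φ2] = [105840, 74088]
r6 m[C→φ0] = [6, 1]
r6 m[C→φ6] = [3240, 2025]
r6 m[D→φ3] = [7, 7]
r6 m[D→φ4] = [22680, 10080]
r6 m[Q→φ1] = [441, 147]
r6 m[Q→φ3] = [2160, 3024]
r6 m[G→φ2] = [1, 1]
r6 m[P→φ3] = [7, 3]
r6 m[P→φ5] = [22680, 22680]
r6 m[M→φ4] = [1, 1]
r6 m[K→φ0] = [1, 1]
r7 m[φ0→N] = [48, 42]
r7 m[φ0→C] = [158760, 99225]
r7 m[φ0→K] = [592704, 952560]
r7 m[φ1→N] = [2205, 1764]
r7 m[φ1→Q] = [2160, 3024]
r7 m[φ2→N] = [9, 8]
r7 m[φ2→G] = [846720, 952560]
r7 m[φ3→D] = [136080, 60480]
r7 m[φ3→Q] = [441, 147]
r7 m[φ3→P] = [136080, 136080]
r7 m[φ4→D] = [7, 7]
r7 m[φ4→M] = [158760, 30240]
r7 m[φ5→P] = [7, 3]
r7 m[φ6→C] = [6, 1]
r7 m[N→φ0] = [19845, 14112]
r7 m[N→φ1] = [432, 336]
r7 m[N→φ2] = [105840, 74088]
r7 m[C→φ0] = [6, 1]
r7 m[C→φ6] = [3240, 2025]
r7 m[D→φ3] = [7, 7]
r7 m[D→φ4] = [22680, 10080]
r7 m[Q→φ1] = [441, 147]
r7 m[Q→φ3] = [2160, 3024]
r7 m[G→φ2] = [1, 1]
r7 m[P→φ3] = [7, 3]
r7 m[P→φ5] = [22680, 22680]
r7 m[M→φ4] = [1, 1]
r7 m[K→φ0] = [1, 1]
r8 m[φ0→N] = [48, 42]
r8 m[φ0→C] = [158760, 99225]
r8 m[φ0→K] = [592704, 952560]
r8 m[φ1→N] = [2205, 1764]
r8 m[φ1→Q] = [2160, 3024]
r8 m[φ2→N] = [9, 8]
r8 m[φ2→G] = [846720, 952560]
r8 m[φ3→D] = [136080, 60480]
r8 m[φ3→Q] = [441, 147]
r8 m[φ3→P] = [136080, 136080]
r8 m[φ4→D] = [7, 7]
r8 m[φ4→M] = [158760, 30240]
r8 m[φ5→P] = [7, 3]
r8 m[φ6→C] = [6, 1]
r8 m[N→φ0] = [19845, 14112]
r8 m[N→φ1] = [432, 336]
r8 m[N→φ2] = [105840, 74088]
r8 m[C→φ0] = [6, 1]
r8 m[C→φ6] = [158760, 99225]
r8 m[D→φ3] = [7, 7]
r8 m[D→φ4] = [136080, 60480]
r8 m[Q→φ1] = [441, 147]
r8 m[Q→φ3] = [2160, 3024]
r8 m[G→φ2] = [1, 1]
r8 m[P→φ3] = [7, 3]
r8 m[P→φ5] = [136080, 136080]
r8 m[M→φ4] = [1, 1]
r8 m[K→φ0] = [1, 1]
r9 m[φ0→N] = [48, 42]
r9 m[φ0→C] = [158760, 99225]
r9 m[φ0→K] = [592704, 952560]
r9 m[φ1→N] = [2205, 1764]
r9 m[φ1→Q] = [2160, 3024]
r9 m[φ2→N] = [9, 8]
r9 m[φ2→G] = [846720, 952560]
r9 m[φ3→D] = [136080, 60480]
r9 m[φ3→Q] = [441, 147]
r9 m[φ3→P] = [136080, 136080]
r9 m[φ4→D] = [7, 7]
r9 m[φ4→M] = [952560, 181440]
r9 m[φ5→P] = [7, 3]
r9 m[φ6→C] = [6, 1]
r9 m[N→φ0] = [19845, 14112]
r9 m[N→φ1] = [432, 336]
r9 m[N→φ2] = [105840, 74088]
r9 m[C→φ0] = [6, 1]
r9 m[C→φ6] = [158760, 99225]
r9 m[D→φ3] = [7, 7]
r9 m[D→φ4] = [136080, 60480]
r9 m[Q→φ1] = [441, 147]
r9 m[Q→φ3] = [2160, 3024]
r9 m[G→φ2] = [1, 1]
r9 m[P→φ3] = [7, 3]
r9 m[P→φ5] = [136080, 136080]
r9 m[M→φ4] = [1, 1]
r9 m[K→φ0] = [1, 1]
r10 m[φ0→N] = [48, 42]
r10 m[φ0→C] = [158760, 99225]
r10 m[φ0→K] = [592704, 952560]
r10 m[φ1→N] = [2205, 1764]
r10 m[φ1→Q] = [2160, 3024]
r10 m[φ2→N] = [9, 8]
r10 m[φ2→G] = [846720, 952560]
r10 m[φ3→D] = [136080, 60480]
r10 m[φ3→Q] = [441, 147]
r10 m[φ3→P] = [136080, 136080]
r10 m[φ4→D] = [7, 7]
r10 m[φ4→M] = [952560, 181440]
r10 m[φ5→P] = [7, 3]
r10 m[φ6→C] = [6, 1]
r10 m[N→φ0] = [19845, 14112]
r10 m[N→φ1] = [432, 336]
r10 m[N→φ2] = [105840, 74088]
r10 m[C→φ0] = [6, 1]
r10 m[C→φ6] = [158760, 99225]
r10 m[D→φ3] = [7, 7]
r10 m[D→φ4] = [136080, 60480]
r10 m[Q→φ1] = [441, 147]
r10 m[Q→φ3] = [2160, 3024]
r10 m[G→φ2] = [1, 1]
r10 m[P→φ3] = [7, 3]
r10 m[P→φ5] = [136080, 136080]
r10 m[M→φ4] = [1, 1]
r10 m[K→φ0] = [1, 1]
fixed point reached at round 10
b[K] = ⊗ incoming = [592704, 952560]

b[K] = [592704, 952560]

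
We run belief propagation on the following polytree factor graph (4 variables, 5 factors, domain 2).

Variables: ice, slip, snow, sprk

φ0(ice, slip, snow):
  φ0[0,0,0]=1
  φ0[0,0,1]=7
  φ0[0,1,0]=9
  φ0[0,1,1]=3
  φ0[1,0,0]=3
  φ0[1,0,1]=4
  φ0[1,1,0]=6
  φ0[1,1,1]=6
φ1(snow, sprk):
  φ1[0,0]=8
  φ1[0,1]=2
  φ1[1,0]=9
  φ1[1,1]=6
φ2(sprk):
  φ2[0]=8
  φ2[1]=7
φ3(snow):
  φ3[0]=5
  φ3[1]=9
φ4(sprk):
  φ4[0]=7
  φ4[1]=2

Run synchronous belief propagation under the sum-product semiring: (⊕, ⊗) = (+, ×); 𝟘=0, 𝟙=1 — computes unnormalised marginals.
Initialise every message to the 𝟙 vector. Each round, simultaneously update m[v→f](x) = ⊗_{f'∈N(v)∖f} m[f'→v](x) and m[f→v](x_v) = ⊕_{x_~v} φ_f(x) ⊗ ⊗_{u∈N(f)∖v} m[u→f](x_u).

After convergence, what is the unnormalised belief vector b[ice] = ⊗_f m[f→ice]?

init: all messages = 𝟙 over 2 values
r1 m[φ0→ice] = [20, 19]
r1 m[φ0→slip] = [15, 24]
r1 m[φ0→snow] = [19, 20]
r1 m[φ1→snow] = [10, 15]
r1 m[φ1→sprk] = [17, 8]
r1 m[φ2→sprk] = [8, 7]
r1 m[φ3→snow] = [5, 9]
r1 m[φ4→sprk] = [7, 2]
r1 m[ice→φ0] = [1, 1]
r1 m[slip→φ0] = [1, 1]
r1 m[snow→φ0] = [1, 1]
r1 m[snow→φ1] = [1, 1]
r1 m[snow→φ3] = [1, 1]
r1 m[sprk→φ1] = [1, 1]
r1 m[sprk→φ2] = [1, 1]
r1 m[sprk→φ4] = [1, 1]
r2 m[φ0→ice] = [20, 19]
r2 m[φ0→slip] = [15, 24]
r2 m[φ0→snow] = [19, 20]
r2 m[φ1→snow] = [10, 15]
r2 m[φ1→sprk] = [17, 8]
r2 m[φ2→sprk] = [8, 7]
r2 m[φ3→snow] = [5, 9]
r2 m[φ4→sprk] = [7, 2]
r2 m[ice→φ0] = [1, 1]
r2 m[slip→φ0] = [1, 1]
r2 m[snow→φ0] = [50, 135]
r2 m[snow→φ1] = [95, 180]
r2 m[snow→φ3] = [190, 300]
r2 m[sprk→φ1] = [56, 14]
r2 m[sprk→φ2] = [119, 16]
r2 m[sprk→φ4] = [136, 56]
r3 m[φ0→ice] = [1850, 1800]
r3 m[φ0→slip] = [1685, 1965]
r3 m[φ0→snow] = [19, 20]
r3 m[φ1→snow] = [476, 588]
r3 m[φ1→sprk] = [2380, 1270]
r3 m[φ2→sprk] = [8, 7]
r3 m[φ3→snow] = [5, 9]
r3 m[φ4→sprk] = [7, 2]
r3 m[ice→φ0] = [1, 1]
r3 m[slip→φ0] = [1, 1]
r3 m[snow→φ0] = [50, 135]
r3 m[snow→φ1] = [95, 180]
r3 m[snow→φ3] = [190, 300]
r3 m[sprk→φ1] = [56, 14]
r3 m[sprk→φ2] = [119, 16]
r3 m[sprk→φ4] = [136, 56]
r4 m[φ0→ice] = [1850, 1800]
r4 m[φ0→slip] = [1685, 1965]
r4 m[φ0→snow] = [19, 20]
r4 m[φ1→snow] = [476, 588]
r4 m[φ1→sprk] = [2380, 1270]
r4 m[φ2→sprk] = [8, 7]
r4 m[φ3→snow] = [5, 9]
r4 m[φ4→sprk] = [7, 2]
r4 m[ice→φ0] = [1, 1]
r4 m[slip→φ0] = [1, 1]
r4 m[snow→φ0] = [2380, 5292]
r4 m[snow→φ1] = [95, 180]
r4 m[snow→φ3] = [9044, 11760]
r4 m[sprk→φ1] = [56, 14]
r4 m[sprk→φ2] = [16660, 2540]
r4 m[sprk→φ4] = [19040, 8890]
r5 m[φ0→ice] = [76720, 74340]
r5 m[φ0→slip] = [67732, 83328]
r5 m[φ0→snow] = [19, 20]
r5 m[φ1→snow] = [476, 588]
r5 m[φ1→sprk] = [2380, 1270]
r5 m[φ2→sprk] = [8, 7]
r5 m[φ3→snow] = [5, 9]
r5 m[φ4→sprk] = [7, 2]
r5 m[ice→φ0] = [1, 1]
r5 m[slip→φ0] = [1, 1]
r5 m[snow→φ0] = [2380, 5292]
r5 m[snow→φ1] = [95, 180]
r5 m[snow→φ3] = [9044, 11760]
r5 m[sprk→φ1] = [56, 14]
r5 m[sprk→φ2] = [16660, 2540]
r5 m[sprk→φ4] = [19040, 8890]
r6 m[φ0→ice] = [76720, 74340]
r6 m[φ0→slip] = [67732, 83328]
r6 m[φ0→snow] = [19, 20]
r6 m[φ1→snow] = [476, 588]
r6 m[φ1→sprk] = [2380, 1270]
r6 m[φ2→sprk] = [8, 7]
r6 m[φ3→snow] = [5, 9]
r6 m[φ4→sprk] = [7, 2]
r6 m[ice→φ0] = [1, 1]
r6 m[slip→φ0] = [1, 1]
r6 m[snow→φ0] = [2380, 5292]
r6 m[snow→φ1] = [95, 180]
r6 m[snow→φ3] = [9044, 11760]
r6 m[sprk→φ1] = [56, 14]
r6 m[sprk→φ2] = [16660, 2540]
r6 m[sprk→φ4] = [19040, 8890]
fixed point reached at round 6
b[ice] = ⊗ incoming = [76720, 74340]

b[ice] = [76720, 74340]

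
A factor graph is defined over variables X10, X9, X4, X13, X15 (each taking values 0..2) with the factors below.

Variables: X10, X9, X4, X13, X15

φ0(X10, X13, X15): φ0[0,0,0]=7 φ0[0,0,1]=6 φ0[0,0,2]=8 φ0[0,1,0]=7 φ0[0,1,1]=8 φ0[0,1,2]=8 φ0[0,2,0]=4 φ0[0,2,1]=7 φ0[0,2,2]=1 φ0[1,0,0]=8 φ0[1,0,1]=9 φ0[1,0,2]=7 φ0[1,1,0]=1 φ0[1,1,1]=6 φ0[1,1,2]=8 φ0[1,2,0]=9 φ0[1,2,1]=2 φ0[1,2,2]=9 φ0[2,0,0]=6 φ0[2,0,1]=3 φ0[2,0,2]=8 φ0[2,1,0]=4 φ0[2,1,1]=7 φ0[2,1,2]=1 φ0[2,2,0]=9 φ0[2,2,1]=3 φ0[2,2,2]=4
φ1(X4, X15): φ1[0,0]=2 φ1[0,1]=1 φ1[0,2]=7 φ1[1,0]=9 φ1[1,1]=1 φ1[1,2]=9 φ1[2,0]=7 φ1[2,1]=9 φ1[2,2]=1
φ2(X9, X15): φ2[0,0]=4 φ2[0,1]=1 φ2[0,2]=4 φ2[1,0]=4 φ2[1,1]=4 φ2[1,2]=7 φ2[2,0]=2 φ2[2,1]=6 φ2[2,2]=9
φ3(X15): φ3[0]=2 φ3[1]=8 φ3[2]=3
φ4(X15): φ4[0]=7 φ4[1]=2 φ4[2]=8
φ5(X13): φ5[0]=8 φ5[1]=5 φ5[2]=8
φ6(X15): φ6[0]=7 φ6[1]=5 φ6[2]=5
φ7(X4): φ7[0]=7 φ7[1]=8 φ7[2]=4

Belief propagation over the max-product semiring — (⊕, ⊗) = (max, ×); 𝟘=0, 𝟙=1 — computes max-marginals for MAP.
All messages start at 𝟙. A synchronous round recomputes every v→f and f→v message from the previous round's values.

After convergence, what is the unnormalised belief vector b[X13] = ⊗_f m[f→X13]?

b[X13] = [4976640, 3110400, 5598720]

init: all messages = 𝟙 over 3 values
r1 m[φ0→X10] = [8, 9, 9]
r1 m[φ0→X13] = [9, 8, 9]
r1 m[φ0→X15] = [9, 9, 9]
r1 m[φ1→X4] = [7, 9, 9]
r1 m[φ1→X15] = [9, 9, 9]
r1 m[φ2→X9] = [4, 7, 9]
r1 m[φ2→X15] = [4, 6, 9]
r1 m[φ3→X15] = [2, 8, 3]
r1 m[φ4→X15] = [7, 2, 8]
r1 m[φ5→X13] = [8, 5, 8]
r1 m[φ6→X15] = [7, 5, 5]
r1 m[φ7→X4] = [7, 8, 4]
r1 m[X10→φ0] = [1, 1, 1]
r1 m[X9→φ2] = [1, 1, 1]
r1 m[X4→φ1] = [1, 1, 1]
r1 m[X4→φ7] = [1, 1, 1]
r1 m[X13→φ0] = [1, 1, 1]
r1 m[X13→φ5] = [1, 1, 1]
r1 m[X15→φ0] = [1, 1, 1]
r1 m[X15→φ1] = [1, 1, 1]
r1 m[X15→φ2] = [1, 1, 1]
r1 m[X15→φ3] = [1, 1, 1]
r1 m[X15→φ4] = [1, 1, 1]
r1 m[X15→φ6] = [1, 1, 1]
r2 m[φ0→X10] = [8, 9, 9]
r2 m[φ0→X13] = [9, 8, 9]
r2 m[φ0→X15] = [9, 9, 9]
r2 m[φ1→X4] = [7, 9, 9]
r2 m[φ1→X15] = [9, 9, 9]
r2 m[φ2→X9] = [4, 7, 9]
r2 m[φ2→X15] = [4, 6, 9]
r2 m[φ3→X15] = [2, 8, 3]
r2 m[φ4→X15] = [7, 2, 8]
r2 m[φ5→X13] = [8, 5, 8]
r2 m[φ6→X15] = [7, 5, 5]
r2 m[φ7→X4] = [7, 8, 4]
r2 m[X10→φ0] = [1, 1, 1]
r2 m[X9→φ2] = [1, 1, 1]
r2 m[X4→φ1] = [7, 8, 4]
r2 m[X4→φ7] = [7, 9, 9]
r2 m[X13→φ0] = [8, 5, 8]
r2 m[X13→φ5] = [9, 8, 9]
r2 m[X15→φ0] = [3528, 4320, 9720]
r2 m[X15→φ1] = [3528, 4320, 9720]
r2 m[X15→φ2] = [7938, 6480, 9720]
r2 m[X15→φ3] = [15876, 4860, 29160]
r2 m[X15→φ4] = [4536, 19440, 10935]
r2 m[X15→φ6] = [4536, 7776, 17496]
r3 m[φ0→X10] = [622080, 699840, 622080]
r3 m[φ0→X13] = [77760, 77760, 87480]
r3 m[φ0→X15] = [72, 72, 72]
r3 m[φ1→X4] = [68040, 87480, 38880]
r3 m[φ1→X15] = [72, 36, 72]
r3 m[φ2→X9] = [38880, 68040, 87480]
r3 m[φ2→X15] = [4, 6, 9]
r3 m[φ3→X15] = [2, 8, 3]
r3 m[φ4→X15] = [7, 2, 8]
r3 m[φ5→X13] = [8, 5, 8]
r3 m[φ6→X15] = [7, 5, 5]
r3 m[φ7→X4] = [7, 8, 4]
r3 m[X10→φ0] = [1, 1, 1]
r3 m[X9→φ2] = [1, 1, 1]
r3 m[X4→φ1] = [7, 8, 4]
r3 m[X4→φ7] = [7, 9, 9]
r3 m[X13→φ0] = [8, 5, 8]
r3 m[X13→φ5] = [9, 8, 9]
r3 m[X15→φ0] = [3528, 4320, 9720]
r3 m[X15→φ1] = [3528, 4320, 9720]
r3 m[X15→φ2] = [7938, 6480, 9720]
r3 m[X15→φ3] = [15876, 4860, 29160]
r3 m[X15→φ4] = [4536, 19440, 10935]
r3 m[X15→φ6] = [4536, 7776, 17496]
r4 m[φ0→X10] = [622080, 699840, 622080]
r4 m[φ0→X13] = [77760, 77760, 87480]
r4 m[φ0→X15] = [72, 72, 72]
r4 m[φ1→X4] = [68040, 87480, 38880]
r4 m[φ1→X15] = [72, 36, 72]
r4 m[φ2→X9] = [38880, 68040, 87480]
r4 m[φ2→X15] = [4, 6, 9]
r4 m[φ3→X15] = [2, 8, 3]
r4 m[φ4→X15] = [7, 2, 8]
r4 m[φ5→X13] = [8, 5, 8]
r4 m[φ6→X15] = [7, 5, 5]
r4 m[φ7→X4] = [7, 8, 4]
r4 m[X10→φ0] = [1, 1, 1]
r4 m[X9→φ2] = [1, 1, 1]
r4 m[X4→φ1] = [7, 8, 4]
r4 m[X4→φ7] = [68040, 87480, 38880]
r4 m[X13→φ0] = [8, 5, 8]
r4 m[X13→φ5] = [77760, 77760, 87480]
r4 m[X15→φ0] = [28224, 17280, 77760]
r4 m[X15→φ1] = [28224, 34560, 77760]
r4 m[X15→φ2] = [508032, 207360, 622080]
r4 m[X15→φ3] = [1016064, 155520, 1866240]
r4 m[X15→φ4] = [290304, 622080, 699840]
r4 m[X15→φ6] = [290304, 248832, 1119744]
r5 m[φ0→X10] = [4976640, 5598720, 4976640]
r5 m[φ0→X13] = [622080, 622080, 699840]
r5 m[φ0→X15] = [72, 72, 72]
r5 m[φ1→X4] = [544320, 699840, 311040]
r5 m[φ1→X15] = [72, 36, 72]
r5 m[φ2→X9] = [2488320, 4354560, 5598720]
r5 m[φ2→X15] = [4, 6, 9]
r5 m[φ3→X15] = [2, 8, 3]
r5 m[φ4→X15] = [7, 2, 8]
r5 m[φ5→X13] = [8, 5, 8]
r5 m[φ6→X15] = [7, 5, 5]
r5 m[φ7→X4] = [7, 8, 4]
r5 m[X10→φ0] = [1, 1, 1]
r5 m[X9→φ2] = [1, 1, 1]
r5 m[X4→φ1] = [7, 8, 4]
r5 m[X4→φ7] = [68040, 87480, 38880]
r5 m[X13→φ0] = [8, 5, 8]
r5 m[X13→φ5] = [77760, 77760, 87480]
r5 m[X15→φ0] = [28224, 17280, 77760]
r5 m[X15→φ1] = [28224, 34560, 77760]
r5 m[X15→φ2] = [508032, 207360, 622080]
r5 m[X15→φ3] = [1016064, 155520, 1866240]
r5 m[X15→φ4] = [290304, 622080, 699840]
r5 m[X15→φ6] = [290304, 248832, 1119744]
r6 m[φ0→X10] = [4976640, 5598720, 4976640]
r6 m[φ0→X13] = [622080, 622080, 699840]
r6 m[φ0→X15] = [72, 72, 72]
r6 m[φ1→X4] = [544320, 699840, 311040]
r6 m[φ1→X15] = [72, 36, 72]
r6 m[φ2→X9] = [2488320, 4354560, 5598720]
r6 m[φ2→X15] = [4, 6, 9]
r6 m[φ3→X15] = [2, 8, 3]
r6 m[φ4→X15] = [7, 2, 8]
r6 m[φ5→X13] = [8, 5, 8]
r6 m[φ6→X15] = [7, 5, 5]
r6 m[φ7→X4] = [7, 8, 4]
r6 m[X10→φ0] = [1, 1, 1]
r6 m[X9→φ2] = [1, 1, 1]
r6 m[X4→φ1] = [7, 8, 4]
r6 m[X4→φ7] = [544320, 699840, 311040]
r6 m[X13→φ0] = [8, 5, 8]
r6 m[X13→φ5] = [622080, 622080, 699840]
r6 m[X15→φ0] = [28224, 17280, 77760]
r6 m[X15→φ1] = [28224, 34560, 77760]
r6 m[X15→φ2] = [508032, 207360, 622080]
r6 m[X15→φ3] = [1016064, 155520, 1866240]
r6 m[X15→φ4] = [290304, 622080, 699840]
r6 m[X15→φ6] = [290304, 248832, 1119744]
r7 m[φ0→X10] = [4976640, 5598720, 4976640]
r7 m[φ0→X13] = [622080, 622080, 699840]
r7 m[φ0→X15] = [72, 72, 72]
r7 m[φ1→X4] = [544320, 699840, 311040]
r7 m[φ1→X15] = [72, 36, 72]
r7 m[φ2→X9] = [2488320, 4354560, 5598720]
r7 m[φ2→X15] = [4, 6, 9]
r7 m[φ3→X15] = [2, 8, 3]
r7 m[φ4→X15] = [7, 2, 8]
r7 m[φ5→X13] = [8, 5, 8]
r7 m[φ6→X15] = [7, 5, 5]
r7 m[φ7→X4] = [7, 8, 4]
r7 m[X10→φ0] = [1, 1, 1]
r7 m[X9→φ2] = [1, 1, 1]
r7 m[X4→φ1] = [7, 8, 4]
r7 m[X4→φ7] = [544320, 699840, 311040]
r7 m[X13→φ0] = [8, 5, 8]
r7 m[X13→φ5] = [622080, 622080, 699840]
r7 m[X15→φ0] = [28224, 17280, 77760]
r7 m[X15→φ1] = [28224, 34560, 77760]
r7 m[X15→φ2] = [508032, 207360, 622080]
r7 m[X15→φ3] = [1016064, 155520, 1866240]
r7 m[X15→φ4] = [290304, 622080, 699840]
r7 m[X15→φ6] = [290304, 248832, 1119744]
fixed point reached at round 7
b[X13] = ⊗ incoming = [4976640, 3110400, 5598720]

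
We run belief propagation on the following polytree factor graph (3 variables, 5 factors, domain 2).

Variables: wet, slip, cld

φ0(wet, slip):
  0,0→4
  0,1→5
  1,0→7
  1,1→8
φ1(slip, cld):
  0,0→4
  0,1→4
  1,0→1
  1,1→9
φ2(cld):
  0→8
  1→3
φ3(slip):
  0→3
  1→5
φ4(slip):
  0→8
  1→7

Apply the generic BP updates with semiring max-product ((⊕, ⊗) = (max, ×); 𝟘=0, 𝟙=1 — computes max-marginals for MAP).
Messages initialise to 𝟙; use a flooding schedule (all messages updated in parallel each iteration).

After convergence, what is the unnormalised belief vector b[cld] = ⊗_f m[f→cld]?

init: all messages = 𝟙 over 2 values
r1 m[φ0→wet] = [5, 8]
r1 m[φ0→slip] = [7, 8]
r1 m[φ1→slip] = [4, 9]
r1 m[φ1→cld] = [4, 9]
r1 m[φ2→cld] = [8, 3]
r1 m[φ3→slip] = [3, 5]
r1 m[φ4→slip] = [8, 7]
r1 m[wet→φ0] = [1, 1]
r1 m[slip→φ0] = [1, 1]
r1 m[slip→φ1] = [1, 1]
r1 m[slip→φ3] = [1, 1]
r1 m[slip→φ4] = [1, 1]
r1 m[cld→φ1] = [1, 1]
r1 m[cld→φ2] = [1, 1]
r2 m[φ0→wet] = [5, 8]
r2 m[φ0→slip] = [7, 8]
r2 m[φ1→slip] = [4, 9]
r2 m[φ1→cld] = [4, 9]
r2 m[φ2→cld] = [8, 3]
r2 m[φ3→slip] = [3, 5]
r2 m[φ4→slip] = [8, 7]
r2 m[wet→φ0] = [1, 1]
r2 m[slip→φ0] = [96, 315]
r2 m[slip→φ1] = [168, 280]
r2 m[slip→φ3] = [224, 504]
r2 m[slip→φ4] = [84, 360]
r2 m[cld→φ1] = [8, 3]
r2 m[cld→φ2] = [4, 9]
r3 m[φ0→wet] = [1575, 2520]
r3 m[φ0→slip] = [7, 8]
r3 m[φ1→slip] = [32, 27]
r3 m[φ1→cld] = [672, 2520]
r3 m[φ2→cld] = [8, 3]
r3 m[φ3→slip] = [3, 5]
r3 m[φ4→slip] = [8, 7]
r3 m[wet→φ0] = [1, 1]
r3 m[slip→φ0] = [96, 315]
r3 m[slip→φ1] = [168, 280]
r3 m[slip→φ3] = [224, 504]
r3 m[slip→φ4] = [84, 360]
r3 m[cld→φ1] = [8, 3]
r3 m[cld→φ2] = [4, 9]
r4 m[φ0→wet] = [1575, 2520]
r4 m[φ0→slip] = [7, 8]
r4 m[φ1→slip] = [32, 27]
r4 m[φ1→cld] = [672, 2520]
r4 m[φ2→cld] = [8, 3]
r4 m[φ3→slip] = [3, 5]
r4 m[φ4→slip] = [8, 7]
r4 m[wet→φ0] = [1, 1]
r4 m[slip→φ0] = [768, 945]
r4 m[slip→φ1] = [168, 280]
r4 m[slip→φ3] = [1792, 1512]
r4 m[slip→φ4] = [672, 1080]
r4 m[cld→φ1] = [8, 3]
r4 m[cld→φ2] = [672, 2520]
r5 m[φ0→wet] = [4725, 7560]
r5 m[φ0→slip] = [7, 8]
r5 m[φ1→slip] = [32, 27]
r5 m[φ1→cld] = [672, 2520]
r5 m[φ2→cld] = [8, 3]
r5 m[φ3→slip] = [3, 5]
r5 m[φ4→slip] = [8, 7]
r5 m[wet→φ0] = [1, 1]
r5 m[slip→φ0] = [768, 945]
r5 m[slip→φ1] = [168, 280]
r5 m[slip→φ3] = [1792, 1512]
r5 m[slip→φ4] = [672, 1080]
r5 m[cld→φ1] = [8, 3]
r5 m[cld→φ2] = [672, 2520]
r6 m[φ0→wet] = [4725, 7560]
r6 m[φ0→slip] = [7, 8]
r6 m[φ1→slip] = [32, 27]
r6 m[φ1→cld] = [672, 2520]
r6 m[φ2→cld] = [8, 3]
r6 m[φ3→slip] = [3, 5]
r6 m[φ4→slip] = [8, 7]
r6 m[wet→φ0] = [1, 1]
r6 m[slip→φ0] = [768, 945]
r6 m[slip→φ1] = [168, 280]
r6 m[slip→φ3] = [1792, 1512]
r6 m[slip→φ4] = [672, 1080]
r6 m[cld→φ1] = [8, 3]
r6 m[cld→φ2] = [672, 2520]
fixed point reached at round 6
b[cld] = ⊗ incoming = [5376, 7560]

b[cld] = [5376, 7560]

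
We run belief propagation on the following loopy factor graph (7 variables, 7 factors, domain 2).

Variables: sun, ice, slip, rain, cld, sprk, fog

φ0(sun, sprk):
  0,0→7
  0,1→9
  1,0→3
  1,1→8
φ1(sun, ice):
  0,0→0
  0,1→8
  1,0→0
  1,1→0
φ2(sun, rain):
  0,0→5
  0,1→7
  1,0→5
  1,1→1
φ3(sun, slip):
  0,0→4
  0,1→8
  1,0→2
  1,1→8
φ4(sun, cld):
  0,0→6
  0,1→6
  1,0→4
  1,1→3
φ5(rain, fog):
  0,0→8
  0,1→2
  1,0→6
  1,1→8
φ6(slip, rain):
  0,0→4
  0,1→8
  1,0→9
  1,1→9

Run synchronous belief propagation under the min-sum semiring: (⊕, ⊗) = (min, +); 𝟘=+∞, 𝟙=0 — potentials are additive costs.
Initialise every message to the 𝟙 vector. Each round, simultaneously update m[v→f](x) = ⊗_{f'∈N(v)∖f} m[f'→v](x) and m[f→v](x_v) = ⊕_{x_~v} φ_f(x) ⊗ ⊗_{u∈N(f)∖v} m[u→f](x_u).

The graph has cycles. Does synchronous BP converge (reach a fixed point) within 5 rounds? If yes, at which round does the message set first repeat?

NOT CONVERGED within 5 rounds

init: all messages = 𝟙 over 2 values
r1 m[φ0→sun] = [7, 3]
r1 m[φ0→sprk] = [3, 8]
r1 m[φ1→sun] = [0, 0]
r1 m[φ1→ice] = [0, 0]
r1 m[φ2→sun] = [5, 1]
r1 m[φ2→rain] = [5, 1]
r1 m[φ3→sun] = [4, 2]
r1 m[φ3→slip] = [2, 8]
r1 m[φ4→sun] = [6, 3]
r1 m[φ4→cld] = [4, 3]
r1 m[φ5→rain] = [2, 6]
r1 m[φ5→fog] = [6, 2]
r1 m[φ6→slip] = [4, 9]
r1 m[φ6→rain] = [4, 8]
r1 m[sun→φ0] = [0, 0]
r1 m[sun→φ1] = [0, 0]
r1 m[sun→φ2] = [0, 0]
r1 m[sun→φ3] = [0, 0]
r1 m[sun→φ4] = [0, 0]
r1 m[ice→φ1] = [0, 0]
r1 m[slip→φ3] = [0, 0]
r1 m[slip→φ6] = [0, 0]
r1 m[rain→φ2] = [0, 0]
r1 m[rain→φ5] = [0, 0]
r1 m[rain→φ6] = [0, 0]
r1 m[cld→φ4] = [0, 0]
r1 m[sprk→φ0] = [0, 0]
r1 m[fog→φ5] = [0, 0]
r2 m[φ0→sun] = [7, 3]
r2 m[φ0→sprk] = [3, 8]
r2 m[φ1→sun] = [0, 0]
r2 m[φ1→ice] = [0, 0]
r2 m[φ2→sun] = [5, 1]
r2 m[φ2→rain] = [5, 1]
r2 m[φ3→sun] = [4, 2]
r2 m[φ3→slip] = [2, 8]
r2 m[φ4→sun] = [6, 3]
r2 m[φ4→cld] = [4, 3]
r2 m[φ5→rain] = [2, 6]
r2 m[φ5→fog] = [6, 2]
r2 m[φ6→slip] = [4, 9]
r2 m[φ6→rain] = [4, 8]
r2 m[sun→φ0] = [15, 6]
r2 m[sun→φ1] = [22, 9]
r2 m[sun→φ2] = [17, 8]
r2 m[sun→φ3] = [18, 7]
r2 m[sun→φ4] = [16, 6]
r2 m[ice→φ1] = [0, 0]
r2 m[slip→φ3] = [4, 9]
r2 m[slip→φ6] = [2, 8]
r2 m[rain→φ2] = [6, 14]
r2 m[rain→φ5] = [9, 9]
r2 m[rain→φ6] = [7, 7]
r2 m[cld→φ4] = [0, 0]
r2 m[sprk→φ0] = [0, 0]
r2 m[fog→φ5] = [0, 0]
r3 m[φ0→sun] = [7, 3]
r3 m[φ0→sprk] = [9, 14]
r3 m[φ1→sun] = [0, 0]
r3 m[φ1→ice] = [9, 9]
r3 m[φ2→sun] = [11, 11]
r3 m[φ2→rain] = [13, 9]
r3 m[φ3→sun] = [8, 6]
r3 m[φ3→slip] = [9, 15]
r3 m[φ4→sun] = [6, 3]
r3 m[φ4→cld] = [10, 9]
r3 m[φ5→rain] = [2, 6]
r3 m[φ5→fog] = [15, 11]
r3 m[φ6→slip] = [11, 16]
r3 m[φ6→rain] = [6, 10]
r3 m[sun→φ0] = [15, 6]
r3 m[sun→φ1] = [22, 9]
r3 m[sun→φ2] = [17, 8]
r3 m[sun→φ3] = [18, 7]
r3 m[sun→φ4] = [16, 6]
r3 m[ice→φ1] = [0, 0]
r3 m[slip→φ3] = [4, 9]
r3 m[slip→φ6] = [2, 8]
r3 m[rain→φ2] = [6, 14]
r3 m[rain→φ5] = [9, 9]
r3 m[rain→φ6] = [7, 7]
r3 m[cld→φ4] = [0, 0]
r3 m[sprk→φ0] = [0, 0]
r3 m[fog→φ5] = [0, 0]
r4 m[φ0→sun] = [7, 3]
r4 m[φ0→sprk] = [9, 14]
r4 m[φ1→sun] = [0, 0]
r4 m[φ1→ice] = [9, 9]
r4 m[φ2→sun] = [11, 11]
r4 m[φ2→rain] = [13, 9]
r4 m[φ3→sun] = [8, 6]
r4 m[φ3→slip] = [9, 15]
r4 m[φ4→sun] = [6, 3]
r4 m[φ4→cld] = [10, 9]
r4 m[φ5→rain] = [2, 6]
r4 m[φ5→fog] = [15, 11]
r4 m[φ6→slip] = [11, 16]
r4 m[φ6→rain] = [6, 10]
r4 m[sun→φ0] = [25, 20]
r4 m[sun→φ1] = [32, 23]
r4 m[sun→φ2] = [21, 12]
r4 m[sun→φ3] = [24, 17]
r4 m[sun→φ4] = [26, 20]
r4 m[ice→φ1] = [0, 0]
r4 m[slip→φ3] = [11, 16]
r4 m[slip→φ6] = [9, 15]
r4 m[rain→φ2] = [8, 16]
r4 m[rain→φ5] = [19, 19]
r4 m[rain→φ6] = [15, 15]
r4 m[cld→φ4] = [0, 0]
r4 m[sprk→φ0] = [0, 0]
r4 m[fog→φ5] = [0, 0]
r5 m[φ0→sun] = [7, 3]
r5 m[φ0→sprk] = [23, 28]
r5 m[φ1→sun] = [0, 0]
r5 m[φ1→ice] = [23, 23]
r5 m[φ2→sun] = [13, 13]
r5 m[φ2→rain] = [17, 13]
r5 m[φ3→sun] = [15, 13]
r5 m[φ3→slip] = [19, 25]
r5 m[φ4→sun] = [6, 3]
r5 m[φ4→cld] = [24, 23]
r5 m[φ5→rain] = [2, 6]
r5 m[φ5→fog] = [25, 21]
r5 m[φ6→slip] = [19, 24]
r5 m[φ6→rain] = [13, 17]
r5 m[sun→φ0] = [25, 20]
r5 m[sun→φ1] = [32, 23]
r5 m[sun→φ2] = [21, 12]
r5 m[sun→φ3] = [24, 17]
r5 m[sun→φ4] = [26, 20]
r5 m[ice→φ1] = [0, 0]
r5 m[slip→φ3] = [11, 16]
r5 m[slip→φ6] = [9, 15]
r5 m[rain→φ2] = [8, 16]
r5 m[rain→φ5] = [19, 19]
r5 m[rain→φ6] = [15, 15]
r5 m[cld→φ4] = [0, 0]
r5 m[sprk→φ0] = [0, 0]
r5 m[fog→φ5] = [0, 0]
no fixed point within 5 rounds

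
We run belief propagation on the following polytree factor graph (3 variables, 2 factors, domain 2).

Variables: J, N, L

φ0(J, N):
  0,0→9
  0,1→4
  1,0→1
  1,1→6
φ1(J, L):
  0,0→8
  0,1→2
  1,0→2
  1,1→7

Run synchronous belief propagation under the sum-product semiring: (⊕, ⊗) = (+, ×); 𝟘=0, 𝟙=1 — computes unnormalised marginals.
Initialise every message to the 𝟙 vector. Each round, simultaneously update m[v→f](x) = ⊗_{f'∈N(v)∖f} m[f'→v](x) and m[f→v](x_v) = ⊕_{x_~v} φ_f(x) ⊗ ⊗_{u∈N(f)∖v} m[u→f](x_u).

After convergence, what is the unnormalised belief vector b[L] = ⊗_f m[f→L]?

init: all messages = 𝟙 over 2 values
r1 m[φ0→J] = [13, 7]
r1 m[φ0→N] = [10, 10]
r1 m[φ1→J] = [10, 9]
r1 m[φ1→L] = [10, 9]
r1 m[J→φ0] = [1, 1]
r1 m[J→φ1] = [1, 1]
r1 m[N→φ0] = [1, 1]
r1 m[L→φ1] = [1, 1]
r2 m[φ0→J] = [13, 7]
r2 m[φ0→N] = [10, 10]
r2 m[φ1→J] = [10, 9]
r2 m[φ1→L] = [10, 9]
r2 m[J→φ0] = [10, 9]
r2 m[J→φ1] = [13, 7]
r2 m[N→φ0] = [1, 1]
r2 m[L→φ1] = [1, 1]
r3 m[φ0→J] = [13, 7]
r3 m[φ0→N] = [99, 94]
r3 m[φ1→J] = [10, 9]
r3 m[φ1→L] = [118, 75]
r3 m[J→φ0] = [10, 9]
r3 m[J→φ1] = [13, 7]
r3 m[N→φ0] = [1, 1]
r3 m[L→φ1] = [1, 1]
r4 m[φ0→J] = [13, 7]
r4 m[φ0→N] = [99, 94]
r4 m[φ1→J] = [10, 9]
r4 m[φ1→L] = [118, 75]
r4 m[J→φ0] = [10, 9]
r4 m[J→φ1] = [13, 7]
r4 m[N→φ0] = [1, 1]
r4 m[L→φ1] = [1, 1]
fixed point reached at round 4
b[L] = ⊗ incoming = [118, 75]

b[L] = [118, 75]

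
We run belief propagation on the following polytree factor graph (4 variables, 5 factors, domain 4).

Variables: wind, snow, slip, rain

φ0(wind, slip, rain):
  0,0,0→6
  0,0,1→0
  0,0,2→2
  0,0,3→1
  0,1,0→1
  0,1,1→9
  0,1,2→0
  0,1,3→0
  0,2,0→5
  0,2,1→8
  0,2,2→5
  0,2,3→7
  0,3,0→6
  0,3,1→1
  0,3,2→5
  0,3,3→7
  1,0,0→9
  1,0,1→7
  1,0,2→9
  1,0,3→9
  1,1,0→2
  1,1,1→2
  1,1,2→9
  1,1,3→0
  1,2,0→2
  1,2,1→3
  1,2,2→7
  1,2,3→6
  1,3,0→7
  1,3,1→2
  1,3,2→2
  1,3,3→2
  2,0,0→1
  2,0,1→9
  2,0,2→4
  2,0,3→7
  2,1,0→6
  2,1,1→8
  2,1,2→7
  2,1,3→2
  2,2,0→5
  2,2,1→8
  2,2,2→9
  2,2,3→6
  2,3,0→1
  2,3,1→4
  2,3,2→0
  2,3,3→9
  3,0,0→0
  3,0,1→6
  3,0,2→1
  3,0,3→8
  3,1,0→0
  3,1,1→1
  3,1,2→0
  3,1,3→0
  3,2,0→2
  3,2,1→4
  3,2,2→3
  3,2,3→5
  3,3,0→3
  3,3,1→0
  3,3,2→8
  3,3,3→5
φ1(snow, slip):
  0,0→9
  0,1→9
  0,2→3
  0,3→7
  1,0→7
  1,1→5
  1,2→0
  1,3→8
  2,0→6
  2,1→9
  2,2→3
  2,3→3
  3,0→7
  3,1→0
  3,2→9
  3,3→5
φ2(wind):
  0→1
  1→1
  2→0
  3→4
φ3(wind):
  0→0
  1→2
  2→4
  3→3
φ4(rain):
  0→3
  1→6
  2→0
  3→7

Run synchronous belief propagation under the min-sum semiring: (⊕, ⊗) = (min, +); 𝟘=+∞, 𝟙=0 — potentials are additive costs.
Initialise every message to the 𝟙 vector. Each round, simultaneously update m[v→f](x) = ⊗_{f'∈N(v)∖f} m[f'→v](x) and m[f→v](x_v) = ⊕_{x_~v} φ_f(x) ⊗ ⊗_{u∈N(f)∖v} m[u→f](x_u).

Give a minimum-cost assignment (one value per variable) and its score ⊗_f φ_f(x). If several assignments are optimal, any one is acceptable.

init: all messages = 𝟙 over 4 values
r1 m[φ0→wind] = [0, 0, 0, 0]
r1 m[φ0→slip] = [0, 0, 2, 0]
r1 m[φ0→rain] = [0, 0, 0, 0]
r1 m[φ1→snow] = [3, 0, 3, 0]
r1 m[φ1→slip] = [6, 0, 0, 3]
r1 m[φ2→wind] = [1, 1, 0, 4]
r1 m[φ3→wind] = [0, 2, 4, 3]
r1 m[φ4→rain] = [3, 6, 0, 7]
r1 m[wind→φ0] = [0, 0, 0, 0]
r1 m[wind→φ2] = [0, 0, 0, 0]
r1 m[wind→φ3] = [0, 0, 0, 0]
r1 m[snow→φ1] = [0, 0, 0, 0]
r1 m[slip→φ0] = [0, 0, 0, 0]
r1 m[slip→φ1] = [0, 0, 0, 0]
r1 m[rain→φ0] = [0, 0, 0, 0]
r1 m[rain→φ4] = [0, 0, 0, 0]
r2 m[φ0→wind] = [0, 0, 0, 0]
r2 m[φ0→slip] = [0, 0, 2, 0]
r2 m[φ0→rain] = [0, 0, 0, 0]
r2 m[φ1→snow] = [3, 0, 3, 0]
r2 m[φ1→slip] = [6, 0, 0, 3]
r2 m[φ2→wind] = [1, 1, 0, 4]
r2 m[φ3→wind] = [0, 2, 4, 3]
r2 m[φ4→rain] = [3, 6, 0, 7]
r2 m[wind→φ0] = [1, 3, 4, 7]
r2 m[wind→φ2] = [0, 2, 4, 3]
r2 m[wind→φ3] = [1, 1, 0, 4]
r2 m[snow→φ1] = [0, 0, 0, 0]
r2 m[slip→φ0] = [6, 0, 0, 3]
r2 m[slip→φ1] = [0, 0, 2, 0]
r2 m[rain→φ0] = [3, 6, 0, 7]
r2 m[rain→φ4] = [0, 0, 0, 0]
r3 m[φ0→wind] = [0, 5, 3, 0]
r3 m[φ0→slip] = [3, 1, 6, 4]
r3 m[φ0→rain] = [2, 5, 1, 1]
r3 m[φ1→snow] = [5, 2, 3, 0]
r3 m[φ1→slip] = [6, 0, 0, 3]
r3 m[φ2→wind] = [1, 1, 0, 4]
r3 m[φ3→wind] = [0, 2, 4, 3]
r3 m[φ4→rain] = [3, 6, 0, 7]
r3 m[wind→φ0] = [1, 3, 4, 7]
r3 m[wind→φ2] = [0, 2, 4, 3]
r3 m[wind→φ3] = [1, 1, 0, 4]
r3 m[snow→φ1] = [0, 0, 0, 0]
r3 m[slip→φ0] = [6, 0, 0, 3]
r3 m[slip→φ1] = [0, 0, 2, 0]
r3 m[rain→φ0] = [3, 6, 0, 7]
r3 m[rain→φ4] = [0, 0, 0, 0]
r4 m[φ0→wind] = [0, 5, 3, 0]
r4 m[φ0→slip] = [3, 1, 6, 4]
r4 m[φ0→rain] = [2, 5, 1, 1]
r4 m[φ1→snow] = [5, 2, 3, 0]
r4 m[φ1→slip] = [6, 0, 0, 3]
r4 m[φ2→wind] = [1, 1, 0, 4]
r4 m[φ3→wind] = [0, 2, 4, 3]
r4 m[φ4→rain] = [3, 6, 0, 7]
r4 m[wind→φ0] = [1, 3, 4, 7]
r4 m[wind→φ2] = [0, 7, 7, 3]
r4 m[wind→φ3] = [1, 6, 3, 4]
r4 m[snow→φ1] = [0, 0, 0, 0]
r4 m[slip→φ0] = [6, 0, 0, 3]
r4 m[slip→φ1] = [3, 1, 6, 4]
r4 m[rain→φ0] = [3, 6, 0, 7]
r4 m[rain→φ4] = [2, 5, 1, 1]
r5 m[φ0→wind] = [0, 5, 3, 0]
r5 m[φ0→slip] = [3, 1, 6, 4]
r5 m[φ0→rain] = [2, 5, 1, 1]
r5 m[φ1→snow] = [9, 6, 7, 1]
r5 m[φ1→slip] = [6, 0, 0, 3]
r5 m[φ2→wind] = [1, 1, 0, 4]
r5 m[φ3→wind] = [0, 2, 4, 3]
r5 m[φ4→rain] = [3, 6, 0, 7]
r5 m[wind→φ0] = [1, 3, 4, 7]
r5 m[wind→φ2] = [0, 7, 7, 3]
r5 m[wind→φ3] = [1, 6, 3, 4]
r5 m[snow→φ1] = [0, 0, 0, 0]
r5 m[slip→φ0] = [6, 0, 0, 3]
r5 m[slip→φ1] = [3, 1, 6, 4]
r5 m[rain→φ0] = [3, 6, 0, 7]
r5 m[rain→φ4] = [2, 5, 1, 1]
r6 m[φ0→wind] = [0, 5, 3, 0]
r6 m[φ0→slip] = [3, 1, 6, 4]
r6 m[φ0→rain] = [2, 5, 1, 1]
r6 m[φ1→snow] = [9, 6, 7, 1]
r6 m[φ1→slip] = [6, 0, 0, 3]
r6 m[φ2→wind] = [1, 1, 0, 4]
r6 m[φ3→wind] = [0, 2, 4, 3]
r6 m[φ4→rain] = [3, 6, 0, 7]
r6 m[wind→φ0] = [1, 3, 4, 7]
r6 m[wind→φ2] = [0, 7, 7, 3]
r6 m[wind→φ3] = [1, 6, 3, 4]
r6 m[snow→φ1] = [0, 0, 0, 0]
r6 m[slip→φ0] = [6, 0, 0, 3]
r6 m[slip→φ1] = [3, 1, 6, 4]
r6 m[rain→φ0] = [3, 6, 0, 7]
r6 m[rain→φ4] = [2, 5, 1, 1]
fixed point reached at round 6
traceback from wind: (wind=0, snow=3, slip=1, rain=2), score=1

assignment: (wind=0, snow=3, slip=1, rain=2); score = 1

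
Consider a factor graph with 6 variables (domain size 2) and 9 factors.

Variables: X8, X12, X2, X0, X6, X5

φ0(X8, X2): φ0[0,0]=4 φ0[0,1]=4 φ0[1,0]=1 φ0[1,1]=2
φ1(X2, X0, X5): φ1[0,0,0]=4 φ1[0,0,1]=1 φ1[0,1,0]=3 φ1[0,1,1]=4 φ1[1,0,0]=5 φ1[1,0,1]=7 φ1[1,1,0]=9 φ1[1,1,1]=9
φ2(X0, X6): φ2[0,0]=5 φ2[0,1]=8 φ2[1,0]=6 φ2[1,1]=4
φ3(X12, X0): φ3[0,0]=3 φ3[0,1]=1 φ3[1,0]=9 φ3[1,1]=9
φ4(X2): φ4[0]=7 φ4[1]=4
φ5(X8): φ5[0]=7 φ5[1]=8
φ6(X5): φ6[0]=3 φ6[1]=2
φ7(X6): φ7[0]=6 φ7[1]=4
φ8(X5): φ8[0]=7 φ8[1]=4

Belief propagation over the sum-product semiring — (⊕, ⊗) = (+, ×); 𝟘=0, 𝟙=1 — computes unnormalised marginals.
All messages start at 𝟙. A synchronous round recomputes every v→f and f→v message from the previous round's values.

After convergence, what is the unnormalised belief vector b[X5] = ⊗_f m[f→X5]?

b[X5] = [55050912, 19615488]

init: all messages = 𝟙 over 2 values
r1 m[φ0→X8] = [8, 3]
r1 m[φ0→X2] = [5, 6]
r1 m[φ1→X2] = [12, 30]
r1 m[φ1→X0] = [17, 25]
r1 m[φ1→X5] = [21, 21]
r1 m[φ2→X0] = [13, 10]
r1 m[φ2→X6] = [11, 12]
r1 m[φ3→X12] = [4, 18]
r1 m[φ3→X0] = [12, 10]
r1 m[φ4→X2] = [7, 4]
r1 m[φ5→X8] = [7, 8]
r1 m[φ6→X5] = [3, 2]
r1 m[φ7→X6] = [6, 4]
r1 m[φ8→X5] = [7, 4]
r1 m[X8→φ0] = [1, 1]
r1 m[X8→φ5] = [1, 1]
r1 m[X12→φ3] = [1, 1]
r1 m[X2→φ0] = [1, 1]
r1 m[X2→φ1] = [1, 1]
r1 m[X2→φ4] = [1, 1]
r1 m[X0→φ1] = [1, 1]
r1 m[X0→φ2] = [1, 1]
r1 m[X0→φ3] = [1, 1]
r1 m[X6→φ2] = [1, 1]
r1 m[X6→φ7] = [1, 1]
r1 m[X5→φ1] = [1, 1]
r1 m[X5→φ6] = [1, 1]
r1 m[X5→φ8] = [1, 1]
r2 m[φ0→X8] = [8, 3]
r2 m[φ0→X2] = [5, 6]
r2 m[φ1→X2] = [12, 30]
r2 m[φ1→X0] = [17, 25]
r2 m[φ1→X5] = [21, 21]
r2 m[φ2→X0] = [13, 10]
r2 m[φ2→X6] = [11, 12]
r2 m[φ3→X12] = [4, 18]
r2 m[φ3→X0] = [12, 10]
r2 m[φ4→X2] = [7, 4]
r2 m[φ5→X8] = [7, 8]
r2 m[φ6→X5] = [3, 2]
r2 m[φ7→X6] = [6, 4]
r2 m[φ8→X5] = [7, 4]
r2 m[X8→φ0] = [7, 8]
r2 m[X8→φ5] = [8, 3]
r2 m[X12→φ3] = [1, 1]
r2 m[X2→φ0] = [84, 120]
r2 m[X2→φ1] = [35, 24]
r2 m[X2→φ4] = [60, 180]
r2 m[X0→φ1] = [156, 100]
r2 m[X0→φ2] = [204, 250]
r2 m[X0→φ3] = [221, 250]
r2 m[X6→φ2] = [6, 4]
r2 m[X6→φ7] = [11, 12]
r2 m[X5→φ1] = [21, 8]
r2 m[X5→φ6] = [147, 84]
r2 m[X5→φ8] = [63, 42]
r3 m[φ0→X8] = [816, 324]
r3 m[φ0→X2] = [36, 44]
r3 m[φ1→X2] = [23852, 51216]
r3 m[φ1→X0] = [7084, 9589]
r3 m[φ1→X5] = [72660, 67268]
r3 m[φ2→X0] = [62, 52]
r3 m[φ2→X6] = [2520, 2632]
r3 m[φ3→X12] = [913, 4239]
r3 m[φ3→X0] = [12, 10]
r3 m[φ4→X2] = [7, 4]
r3 m[φ5→X8] = [7, 8]
r3 m[φ6→X5] = [3, 2]
r3 m[φ7→X6] = [6, 4]
r3 m[φ8→X5] = [7, 4]
r3 m[X8→φ0] = [7, 8]
r3 m[X8→φ5] = [8, 3]
r3 m[X12→φ3] = [1, 1]
r3 m[X2→φ0] = [84, 120]
r3 m[X2→φ1] = [35, 24]
r3 m[X2→φ4] = [60, 180]
r3 m[X0→φ1] = [156, 100]
r3 m[X0→φ2] = [204, 250]
r3 m[X0→φ3] = [221, 250]
r3 m[X6→φ2] = [6, 4]
r3 m[X6→φ7] = [11, 12]
r3 m[X5→φ1] = [21, 8]
r3 m[X5→φ6] = [147, 84]
r3 m[X5→φ8] = [63, 42]
r4 m[φ0→X8] = [816, 324]
r4 m[φ0→X2] = [36, 44]
r4 m[φ1→X2] = [23852, 51216]
r4 m[φ1→X0] = [7084, 9589]
r4 m[φ1→X5] = [72660, 67268]
r4 m[φ2→X0] = [62, 52]
r4 m[φ2→X6] = [2520, 2632]
r4 m[φ3→X12] = [913, 4239]
r4 m[φ3→X0] = [12, 10]
r4 m[φ4→X2] = [7, 4]
r4 m[φ5→X8] = [7, 8]
r4 m[φ6→X5] = [3, 2]
r4 m[φ7→X6] = [6, 4]
r4 m[φ8→X5] = [7, 4]
r4 m[X8→φ0] = [7, 8]
r4 m[X8→φ5] = [816, 324]
r4 m[X12→φ3] = [1, 1]
r4 m[X2→φ0] = [166964, 204864]
r4 m[X2→φ1] = [252, 176]
r4 m[X2→φ4] = [858672, 2253504]
r4 m[X0→φ1] = [744, 520]
r4 m[X0→φ2] = [85008, 95890]
r4 m[X0→φ3] = [439208, 498628]
r4 m[X6→φ2] = [6, 4]
r4 m[X6→φ7] = [2520, 2632]
r4 m[X5→φ1] = [21, 8]
r4 m[X5→φ6] = [508620, 269072]
r4 m[X5→φ8] = [217980, 134536]
r5 m[φ0→X8] = [1487312, 576692]
r5 m[φ0→X2] = [36, 44]
r5 m[φ1→X2] = [117848, 255504]
r5 m[φ1→X0] = [51520, 69876]
r5 m[φ1→X5] = [2621472, 2451936]
r5 m[φ2→X0] = [62, 52]
r5 m[φ2→X6] = [1000380, 1063624]
r5 m[φ3→X12] = [1816252, 8440524]
r5 m[φ3→X0] = [12, 10]
r5 m[φ4→X2] = [7, 4]
r5 m[φ5→X8] = [7, 8]
r5 m[φ6→X5] = [3, 2]
r5 m[φ7→X6] = [6, 4]
r5 m[φ8→X5] = [7, 4]
r5 m[X8→φ0] = [7, 8]
r5 m[X8→φ5] = [816, 324]
r5 m[X12→φ3] = [1, 1]
r5 m[X2→φ0] = [166964, 204864]
r5 m[X2→φ1] = [252, 176]
r5 m[X2→φ4] = [858672, 2253504]
r5 m[X0→φ1] = [744, 520]
r5 m[X0→φ2] = [85008, 95890]
r5 m[X0→φ3] = [439208, 498628]
r5 m[X6→φ2] = [6, 4]
r5 m[X6→φ7] = [2520, 2632]
r5 m[X5→φ1] = [21, 8]
r5 m[X5→φ6] = [508620, 269072]
r5 m[X5→φ8] = [217980, 134536]
r6 m[φ0→X8] = [1487312, 576692]
r6 m[φ0→X2] = [36, 44]
r6 m[φ1→X2] = [117848, 255504]
r6 m[φ1→X0] = [51520, 69876]
r6 m[φ1→X5] = [2621472, 2451936]
r6 m[φ2→X0] = [62, 52]
r6 m[φ2→X6] = [1000380, 1063624]
r6 m[φ3→X12] = [1816252, 8440524]
r6 m[φ3→X0] = [12, 10]
r6 m[φ4→X2] = [7, 4]
r6 m[φ5→X8] = [7, 8]
r6 m[φ6→X5] = [3, 2]
r6 m[φ7→X6] = [6, 4]
r6 m[φ8→X5] = [7, 4]
r6 m[X8→φ0] = [7, 8]
r6 m[X8→φ5] = [1487312, 576692]
r6 m[X12→φ3] = [1, 1]
r6 m[X2→φ0] = [824936, 1022016]
r6 m[X2→φ1] = [252, 176]
r6 m[X2→φ4] = [4242528, 11242176]
r6 m[X0→φ1] = [744, 520]
r6 m[X0→φ2] = [618240, 698760]
r6 m[X0→φ3] = [3194240, 3633552]
r6 m[X6→φ2] = [6, 4]
r6 m[X6→φ7] = [1000380, 1063624]
r6 m[X5→φ1] = [21, 8]
r6 m[X5→φ6] = [18350304, 9807744]
r6 m[X5→φ8] = [7864416, 4903872]
r7 m[φ0→X8] = [7387808, 2868968]
r7 m[φ0→X2] = [36, 44]
r7 m[φ1→X2] = [117848, 255504]
r7 m[φ1→X0] = [51520, 69876]
r7 m[φ1→X5] = [2621472, 2451936]
r7 m[φ2→X0] = [62, 52]
r7 m[φ2→X6] = [7283760, 7740960]
r7 m[φ3→X12] = [13216272, 61450128]
r7 m[φ3→X0] = [12, 10]
r7 m[φ4→X2] = [7, 4]
r7 m[φ5→X8] = [7, 8]
r7 m[φ6→X5] = [3, 2]
r7 m[φ7→X6] = [6, 4]
r7 m[φ8→X5] = [7, 4]
r7 m[X8→φ0] = [7, 8]
r7 m[X8→φ5] = [1487312, 576692]
r7 m[X12→φ3] = [1, 1]
r7 m[X2→φ0] = [824936, 1022016]
r7 m[X2→φ1] = [252, 176]
r7 m[X2→φ4] = [4242528, 11242176]
r7 m[X0→φ1] = [744, 520]
r7 m[X0→φ2] = [618240, 698760]
r7 m[X0→φ3] = [3194240, 3633552]
r7 m[X6→φ2] = [6, 4]
r7 m[X6→φ7] = [1000380, 1063624]
r7 m[X5→φ1] = [21, 8]
r7 m[X5→φ6] = [18350304, 9807744]
r7 m[X5→φ8] = [7864416, 4903872]
r8 m[φ0→X8] = [7387808, 2868968]
r8 m[φ0→X2] = [36, 44]
r8 m[φ1→X2] = [117848, 255504]
r8 m[φ1→X0] = [51520, 69876]
r8 m[φ1→X5] = [2621472, 2451936]
r8 m[φ2→X0] = [62, 52]
r8 m[φ2→X6] = [7283760, 7740960]
r8 m[φ3→X12] = [13216272, 61450128]
r8 m[φ3→X0] = [12, 10]
r8 m[φ4→X2] = [7, 4]
r8 m[φ5→X8] = [7, 8]
r8 m[φ6→X5] = [3, 2]
r8 m[φ7→X6] = [6, 4]
r8 m[φ8→X5] = [7, 4]
r8 m[X8→φ0] = [7, 8]
r8 m[X8→φ5] = [7387808, 2868968]
r8 m[X12→φ3] = [1, 1]
r8 m[X2→φ0] = [824936, 1022016]
r8 m[X2→φ1] = [252, 176]
r8 m[X2→φ4] = [4242528, 11242176]
r8 m[X0→φ1] = [744, 520]
r8 m[X0→φ2] = [618240, 698760]
r8 m[X0→φ3] = [3194240, 3633552]
r8 m[X6→φ2] = [6, 4]
r8 m[X6→φ7] = [7283760, 7740960]
r8 m[X5→φ1] = [21, 8]
r8 m[X5→φ6] = [18350304, 9807744]
r8 m[X5→φ8] = [7864416, 4903872]
r9 m[φ0→X8] = [7387808, 2868968]
r9 m[φ0→X2] = [36, 44]
r9 m[φ1→X2] = [117848, 255504]
r9 m[φ1→X0] = [51520, 69876]
r9 m[φ1→X5] = [2621472, 2451936]
r9 m[φ2→X0] = [62, 52]
r9 m[φ2→X6] = [7283760, 7740960]
r9 m[φ3→X12] = [13216272, 61450128]
r9 m[φ3→X0] = [12, 10]
r9 m[φ4→X2] = [7, 4]
r9 m[φ5→X8] = [7, 8]
r9 m[φ6→X5] = [3, 2]
r9 m[φ7→X6] = [6, 4]
r9 m[φ8→X5] = [7, 4]
r9 m[X8→φ0] = [7, 8]
r9 m[X8→φ5] = [7387808, 2868968]
r9 m[X12→φ3] = [1, 1]
r9 m[X2→φ0] = [824936, 1022016]
r9 m[X2→φ1] = [252, 176]
r9 m[X2→φ4] = [4242528, 11242176]
r9 m[X0→φ1] = [744, 520]
r9 m[X0→φ2] = [618240, 698760]
r9 m[X0→φ3] = [3194240, 3633552]
r9 m[X6→φ2] = [6, 4]
r9 m[X6→φ7] = [7283760, 7740960]
r9 m[X5→φ1] = [21, 8]
r9 m[X5→φ6] = [18350304, 9807744]
r9 m[X5→φ8] = [7864416, 4903872]
fixed point reached at round 9
b[X5] = ⊗ incoming = [55050912, 19615488]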